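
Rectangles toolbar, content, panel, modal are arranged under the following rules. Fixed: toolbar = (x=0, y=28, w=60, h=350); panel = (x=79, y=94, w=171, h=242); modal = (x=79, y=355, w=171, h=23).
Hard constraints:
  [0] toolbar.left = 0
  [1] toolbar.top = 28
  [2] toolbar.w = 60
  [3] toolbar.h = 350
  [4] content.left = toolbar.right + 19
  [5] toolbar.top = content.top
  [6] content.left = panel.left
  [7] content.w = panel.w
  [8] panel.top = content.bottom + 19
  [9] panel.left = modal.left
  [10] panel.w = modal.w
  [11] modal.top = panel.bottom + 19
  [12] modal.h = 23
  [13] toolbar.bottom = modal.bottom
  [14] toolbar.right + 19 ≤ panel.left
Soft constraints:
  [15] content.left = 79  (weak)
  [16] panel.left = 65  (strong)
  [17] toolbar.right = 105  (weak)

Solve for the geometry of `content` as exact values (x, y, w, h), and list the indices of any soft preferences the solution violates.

1. content.x = 79  [content.left = toolbar.right + 19]
2. content.y = 28  [toolbar.top = content.top]
3. content.w = 171  [content.w = panel.w]
4. content.h = 47  [panel.top = content.bottom + 19]

content = (x=79, y=28, w=171, h=47)
violated soft preferences: 16, 17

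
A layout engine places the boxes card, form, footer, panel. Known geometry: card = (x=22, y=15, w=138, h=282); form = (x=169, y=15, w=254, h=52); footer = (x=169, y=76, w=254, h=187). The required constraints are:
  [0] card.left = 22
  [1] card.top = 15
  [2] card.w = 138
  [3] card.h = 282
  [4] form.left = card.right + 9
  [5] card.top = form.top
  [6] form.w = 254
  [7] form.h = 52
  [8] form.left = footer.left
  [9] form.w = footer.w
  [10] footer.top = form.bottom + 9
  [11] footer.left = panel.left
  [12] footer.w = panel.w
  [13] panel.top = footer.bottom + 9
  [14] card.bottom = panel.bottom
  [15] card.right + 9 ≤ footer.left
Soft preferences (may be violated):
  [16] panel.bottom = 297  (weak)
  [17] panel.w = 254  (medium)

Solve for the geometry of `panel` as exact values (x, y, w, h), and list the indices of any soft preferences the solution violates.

panel = (x=169, y=272, w=254, h=25)
violated soft preferences: none

1. panel.x = 169  [footer.left = panel.left]
2. panel.w = 254  [footer.w = panel.w]
3. panel.y = 272  [panel.top = footer.bottom + 9]
4. panel.h = 25  [card.bottom = panel.bottom]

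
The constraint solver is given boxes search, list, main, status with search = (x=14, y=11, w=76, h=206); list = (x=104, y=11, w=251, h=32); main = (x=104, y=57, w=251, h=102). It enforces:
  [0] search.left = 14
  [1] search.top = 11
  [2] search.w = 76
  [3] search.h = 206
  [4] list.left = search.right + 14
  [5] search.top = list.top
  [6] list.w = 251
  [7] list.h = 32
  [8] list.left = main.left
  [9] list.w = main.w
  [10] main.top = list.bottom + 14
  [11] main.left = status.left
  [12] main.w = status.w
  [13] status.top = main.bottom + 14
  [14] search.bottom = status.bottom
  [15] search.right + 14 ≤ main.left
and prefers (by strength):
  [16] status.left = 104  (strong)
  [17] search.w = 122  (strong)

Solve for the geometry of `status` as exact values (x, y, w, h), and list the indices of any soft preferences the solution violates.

status = (x=104, y=173, w=251, h=44)
violated soft preferences: 17

1. status.x = 104  [main.left = status.left]
2. status.w = 251  [main.w = status.w]
3. status.y = 173  [status.top = main.bottom + 14]
4. status.h = 44  [search.bottom = status.bottom]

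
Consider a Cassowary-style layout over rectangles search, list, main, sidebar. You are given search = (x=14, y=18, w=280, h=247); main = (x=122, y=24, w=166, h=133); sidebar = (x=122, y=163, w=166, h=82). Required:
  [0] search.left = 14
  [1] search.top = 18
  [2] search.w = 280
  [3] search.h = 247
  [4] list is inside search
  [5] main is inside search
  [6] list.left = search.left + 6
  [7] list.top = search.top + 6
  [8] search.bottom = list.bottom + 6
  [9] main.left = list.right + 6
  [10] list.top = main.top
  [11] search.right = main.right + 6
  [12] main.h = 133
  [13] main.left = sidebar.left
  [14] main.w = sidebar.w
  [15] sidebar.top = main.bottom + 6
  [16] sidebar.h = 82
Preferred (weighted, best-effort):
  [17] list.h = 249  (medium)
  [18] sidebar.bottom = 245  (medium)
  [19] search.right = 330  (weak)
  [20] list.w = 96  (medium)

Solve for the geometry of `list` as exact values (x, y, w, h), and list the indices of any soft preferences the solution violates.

list = (x=20, y=24, w=96, h=235)
violated soft preferences: 17, 19

1. list.x = 20  [list.left = search.left + 6]
2. list.y = 24  [list.top = search.top + 6]
3. list.h = 235  [search.bottom = list.bottom + 6]
4. list.w = 96  [main.left = list.right + 6]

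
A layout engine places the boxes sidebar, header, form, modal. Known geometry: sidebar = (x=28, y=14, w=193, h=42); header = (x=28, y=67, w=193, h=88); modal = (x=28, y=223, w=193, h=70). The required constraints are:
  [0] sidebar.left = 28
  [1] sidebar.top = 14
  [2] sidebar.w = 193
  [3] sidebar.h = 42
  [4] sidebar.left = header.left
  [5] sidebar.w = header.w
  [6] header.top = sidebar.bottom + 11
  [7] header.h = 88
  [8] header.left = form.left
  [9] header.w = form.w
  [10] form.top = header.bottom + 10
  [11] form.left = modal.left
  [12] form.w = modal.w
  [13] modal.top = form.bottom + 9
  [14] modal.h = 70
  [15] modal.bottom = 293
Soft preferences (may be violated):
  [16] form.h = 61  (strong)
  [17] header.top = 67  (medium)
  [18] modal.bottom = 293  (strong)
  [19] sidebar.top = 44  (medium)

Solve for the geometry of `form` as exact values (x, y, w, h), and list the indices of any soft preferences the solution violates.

1. form.x = 28  [header.left = form.left]
2. form.w = 193  [header.w = form.w]
3. form.y = 165  [form.top = header.bottom + 10]
4. form.h = 49  [modal.top = form.bottom + 9]

form = (x=28, y=165, w=193, h=49)
violated soft preferences: 16, 19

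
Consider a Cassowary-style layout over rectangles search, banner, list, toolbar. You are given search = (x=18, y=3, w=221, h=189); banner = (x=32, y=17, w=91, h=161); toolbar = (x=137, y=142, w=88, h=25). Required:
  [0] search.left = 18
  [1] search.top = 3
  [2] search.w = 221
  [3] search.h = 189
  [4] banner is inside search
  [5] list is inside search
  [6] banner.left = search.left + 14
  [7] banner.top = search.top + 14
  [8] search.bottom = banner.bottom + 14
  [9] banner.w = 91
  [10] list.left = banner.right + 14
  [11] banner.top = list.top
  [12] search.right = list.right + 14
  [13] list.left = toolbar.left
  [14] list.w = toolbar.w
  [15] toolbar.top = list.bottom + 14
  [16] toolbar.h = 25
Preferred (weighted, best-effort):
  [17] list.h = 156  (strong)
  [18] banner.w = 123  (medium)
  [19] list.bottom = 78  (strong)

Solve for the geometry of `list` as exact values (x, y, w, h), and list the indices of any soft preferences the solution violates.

list = (x=137, y=17, w=88, h=111)
violated soft preferences: 17, 18, 19

1. list.x = 137  [list.left = banner.right + 14]
2. list.y = 17  [banner.top = list.top]
3. list.w = 88  [search.right = list.right + 14]
4. list.h = 111  [toolbar.top = list.bottom + 14]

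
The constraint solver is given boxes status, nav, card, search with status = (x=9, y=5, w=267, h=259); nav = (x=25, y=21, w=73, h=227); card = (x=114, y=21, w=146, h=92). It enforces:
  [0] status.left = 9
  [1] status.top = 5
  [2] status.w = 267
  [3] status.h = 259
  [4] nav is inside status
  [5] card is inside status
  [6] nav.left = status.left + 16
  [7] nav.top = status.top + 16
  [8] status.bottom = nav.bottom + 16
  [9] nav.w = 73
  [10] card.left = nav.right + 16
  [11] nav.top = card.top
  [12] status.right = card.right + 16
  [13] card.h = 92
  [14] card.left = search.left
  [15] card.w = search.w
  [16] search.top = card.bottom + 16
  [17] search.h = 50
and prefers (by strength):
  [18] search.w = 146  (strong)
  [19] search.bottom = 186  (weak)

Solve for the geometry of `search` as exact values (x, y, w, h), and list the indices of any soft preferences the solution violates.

search = (x=114, y=129, w=146, h=50)
violated soft preferences: 19

1. search.x = 114  [card.left = search.left]
2. search.w = 146  [card.w = search.w]
3. search.y = 129  [search.top = card.bottom + 16]
4. search.h = 50  [search.h = 50]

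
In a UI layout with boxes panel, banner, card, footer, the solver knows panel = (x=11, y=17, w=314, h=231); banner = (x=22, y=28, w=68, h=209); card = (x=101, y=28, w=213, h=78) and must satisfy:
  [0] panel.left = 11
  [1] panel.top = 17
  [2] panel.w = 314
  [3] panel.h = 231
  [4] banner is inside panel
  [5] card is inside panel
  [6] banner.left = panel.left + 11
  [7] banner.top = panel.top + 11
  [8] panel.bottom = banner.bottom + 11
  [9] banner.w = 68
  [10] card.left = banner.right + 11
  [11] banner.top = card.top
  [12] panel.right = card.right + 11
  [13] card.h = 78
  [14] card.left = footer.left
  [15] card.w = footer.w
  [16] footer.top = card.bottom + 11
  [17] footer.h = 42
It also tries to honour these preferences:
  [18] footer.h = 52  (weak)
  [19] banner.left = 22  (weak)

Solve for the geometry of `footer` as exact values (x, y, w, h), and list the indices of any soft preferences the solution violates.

footer = (x=101, y=117, w=213, h=42)
violated soft preferences: 18

1. footer.x = 101  [card.left = footer.left]
2. footer.w = 213  [card.w = footer.w]
3. footer.y = 117  [footer.top = card.bottom + 11]
4. footer.h = 42  [footer.h = 42]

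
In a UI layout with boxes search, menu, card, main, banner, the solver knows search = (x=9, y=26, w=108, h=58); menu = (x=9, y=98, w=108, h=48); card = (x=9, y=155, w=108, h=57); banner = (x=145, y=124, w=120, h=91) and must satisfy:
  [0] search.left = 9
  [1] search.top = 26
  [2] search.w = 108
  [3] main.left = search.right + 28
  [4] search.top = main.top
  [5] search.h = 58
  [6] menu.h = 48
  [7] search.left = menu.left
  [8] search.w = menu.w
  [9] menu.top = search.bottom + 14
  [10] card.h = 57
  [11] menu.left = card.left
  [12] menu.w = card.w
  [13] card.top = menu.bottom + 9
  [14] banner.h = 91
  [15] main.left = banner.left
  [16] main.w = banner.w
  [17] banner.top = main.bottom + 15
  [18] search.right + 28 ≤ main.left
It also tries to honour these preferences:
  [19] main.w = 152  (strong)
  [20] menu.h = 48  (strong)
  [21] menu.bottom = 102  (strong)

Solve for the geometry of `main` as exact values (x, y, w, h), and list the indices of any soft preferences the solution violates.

1. main.x = 145  [main.left = search.right + 28]
2. main.y = 26  [search.top = main.top]
3. main.w = 120  [main.w = banner.w]
4. main.h = 83  [banner.top = main.bottom + 15]

main = (x=145, y=26, w=120, h=83)
violated soft preferences: 19, 21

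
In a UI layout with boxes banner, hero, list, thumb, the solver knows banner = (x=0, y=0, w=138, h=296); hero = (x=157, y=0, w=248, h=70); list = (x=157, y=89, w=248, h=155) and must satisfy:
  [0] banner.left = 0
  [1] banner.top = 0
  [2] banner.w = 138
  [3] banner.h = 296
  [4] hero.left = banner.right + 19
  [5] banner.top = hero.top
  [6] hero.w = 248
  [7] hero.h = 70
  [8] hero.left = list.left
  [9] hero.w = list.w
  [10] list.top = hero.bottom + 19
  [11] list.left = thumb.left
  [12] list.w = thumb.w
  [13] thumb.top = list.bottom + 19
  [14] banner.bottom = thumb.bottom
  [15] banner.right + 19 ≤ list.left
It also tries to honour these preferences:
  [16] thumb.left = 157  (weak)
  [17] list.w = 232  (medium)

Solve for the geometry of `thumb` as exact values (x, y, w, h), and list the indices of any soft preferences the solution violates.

1. thumb.x = 157  [list.left = thumb.left]
2. thumb.w = 248  [list.w = thumb.w]
3. thumb.y = 263  [thumb.top = list.bottom + 19]
4. thumb.h = 33  [banner.bottom = thumb.bottom]

thumb = (x=157, y=263, w=248, h=33)
violated soft preferences: 17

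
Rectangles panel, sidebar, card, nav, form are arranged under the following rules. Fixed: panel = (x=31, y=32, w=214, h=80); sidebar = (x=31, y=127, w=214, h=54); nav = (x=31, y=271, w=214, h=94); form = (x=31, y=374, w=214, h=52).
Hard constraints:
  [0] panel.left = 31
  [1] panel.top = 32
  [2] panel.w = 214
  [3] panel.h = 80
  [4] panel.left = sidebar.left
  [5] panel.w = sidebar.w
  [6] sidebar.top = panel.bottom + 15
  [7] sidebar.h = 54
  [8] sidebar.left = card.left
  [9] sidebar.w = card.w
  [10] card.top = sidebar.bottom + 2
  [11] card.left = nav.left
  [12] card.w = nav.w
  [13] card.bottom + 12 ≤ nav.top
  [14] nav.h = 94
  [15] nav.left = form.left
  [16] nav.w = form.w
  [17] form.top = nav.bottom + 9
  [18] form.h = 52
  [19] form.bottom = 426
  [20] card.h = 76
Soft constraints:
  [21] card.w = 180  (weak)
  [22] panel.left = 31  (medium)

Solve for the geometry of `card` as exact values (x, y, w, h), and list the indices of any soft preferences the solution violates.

card = (x=31, y=183, w=214, h=76)
violated soft preferences: 21

1. card.x = 31  [sidebar.left = card.left]
2. card.w = 214  [sidebar.w = card.w]
3. card.y = 183  [card.top = sidebar.bottom + 2]
4. card.h = 76  [card.h = 76]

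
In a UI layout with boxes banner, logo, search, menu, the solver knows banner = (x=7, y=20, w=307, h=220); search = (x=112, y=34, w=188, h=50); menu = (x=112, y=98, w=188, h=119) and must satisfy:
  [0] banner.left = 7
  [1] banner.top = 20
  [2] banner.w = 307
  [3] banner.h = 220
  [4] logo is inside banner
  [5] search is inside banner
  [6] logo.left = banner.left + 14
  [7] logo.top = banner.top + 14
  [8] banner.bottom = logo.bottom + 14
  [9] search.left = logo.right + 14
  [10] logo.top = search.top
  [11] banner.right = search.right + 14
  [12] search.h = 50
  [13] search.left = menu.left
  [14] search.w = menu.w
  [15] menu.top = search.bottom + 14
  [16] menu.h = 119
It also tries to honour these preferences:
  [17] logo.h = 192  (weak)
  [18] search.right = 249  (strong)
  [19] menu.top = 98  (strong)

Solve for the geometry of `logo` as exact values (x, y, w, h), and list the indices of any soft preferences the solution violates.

logo = (x=21, y=34, w=77, h=192)
violated soft preferences: 18

1. logo.x = 21  [logo.left = banner.left + 14]
2. logo.y = 34  [logo.top = banner.top + 14]
3. logo.h = 192  [banner.bottom = logo.bottom + 14]
4. logo.w = 77  [search.left = logo.right + 14]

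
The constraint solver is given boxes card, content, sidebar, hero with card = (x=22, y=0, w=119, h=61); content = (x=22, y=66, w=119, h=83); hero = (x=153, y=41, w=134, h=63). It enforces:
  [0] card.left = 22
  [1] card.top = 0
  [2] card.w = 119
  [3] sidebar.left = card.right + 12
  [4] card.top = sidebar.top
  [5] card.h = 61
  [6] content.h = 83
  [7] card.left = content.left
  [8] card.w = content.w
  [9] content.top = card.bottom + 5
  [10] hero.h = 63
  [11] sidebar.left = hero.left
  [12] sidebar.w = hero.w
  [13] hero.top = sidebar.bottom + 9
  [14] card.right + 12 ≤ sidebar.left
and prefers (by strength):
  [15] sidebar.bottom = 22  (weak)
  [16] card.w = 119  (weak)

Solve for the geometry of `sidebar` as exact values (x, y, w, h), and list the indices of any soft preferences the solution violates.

sidebar = (x=153, y=0, w=134, h=32)
violated soft preferences: 15

1. sidebar.x = 153  [sidebar.left = card.right + 12]
2. sidebar.y = 0  [card.top = sidebar.top]
3. sidebar.w = 134  [sidebar.w = hero.w]
4. sidebar.h = 32  [hero.top = sidebar.bottom + 9]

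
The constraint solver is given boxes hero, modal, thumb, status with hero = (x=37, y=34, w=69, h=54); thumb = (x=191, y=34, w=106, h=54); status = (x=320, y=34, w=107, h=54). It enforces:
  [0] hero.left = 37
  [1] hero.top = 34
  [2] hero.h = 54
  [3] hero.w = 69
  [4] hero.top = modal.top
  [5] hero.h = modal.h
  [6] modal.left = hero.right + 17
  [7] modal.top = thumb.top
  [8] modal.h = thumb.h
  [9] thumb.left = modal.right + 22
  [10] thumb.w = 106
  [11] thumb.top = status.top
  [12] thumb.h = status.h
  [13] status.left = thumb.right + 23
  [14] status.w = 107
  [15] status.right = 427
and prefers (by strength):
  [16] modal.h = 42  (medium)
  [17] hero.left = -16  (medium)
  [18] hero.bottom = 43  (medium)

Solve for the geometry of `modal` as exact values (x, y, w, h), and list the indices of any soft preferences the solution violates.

modal = (x=123, y=34, w=46, h=54)
violated soft preferences: 16, 17, 18

1. modal.y = 34  [hero.top = modal.top]
2. modal.h = 54  [hero.h = modal.h]
3. modal.x = 123  [modal.left = hero.right + 17]
4. modal.w = 46  [thumb.left = modal.right + 22]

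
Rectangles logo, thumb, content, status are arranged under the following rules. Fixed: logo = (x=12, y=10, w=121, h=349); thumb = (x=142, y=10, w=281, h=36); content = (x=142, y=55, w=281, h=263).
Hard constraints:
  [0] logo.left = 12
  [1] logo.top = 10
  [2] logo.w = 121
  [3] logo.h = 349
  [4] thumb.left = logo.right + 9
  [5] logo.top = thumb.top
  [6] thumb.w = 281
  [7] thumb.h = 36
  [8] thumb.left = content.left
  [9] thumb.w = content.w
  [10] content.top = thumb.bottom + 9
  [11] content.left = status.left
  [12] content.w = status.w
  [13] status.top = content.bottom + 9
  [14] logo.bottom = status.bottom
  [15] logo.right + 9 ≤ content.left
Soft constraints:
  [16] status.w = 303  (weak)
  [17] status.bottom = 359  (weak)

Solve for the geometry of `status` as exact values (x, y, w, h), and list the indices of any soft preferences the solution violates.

status = (x=142, y=327, w=281, h=32)
violated soft preferences: 16

1. status.x = 142  [content.left = status.left]
2. status.w = 281  [content.w = status.w]
3. status.y = 327  [status.top = content.bottom + 9]
4. status.h = 32  [logo.bottom = status.bottom]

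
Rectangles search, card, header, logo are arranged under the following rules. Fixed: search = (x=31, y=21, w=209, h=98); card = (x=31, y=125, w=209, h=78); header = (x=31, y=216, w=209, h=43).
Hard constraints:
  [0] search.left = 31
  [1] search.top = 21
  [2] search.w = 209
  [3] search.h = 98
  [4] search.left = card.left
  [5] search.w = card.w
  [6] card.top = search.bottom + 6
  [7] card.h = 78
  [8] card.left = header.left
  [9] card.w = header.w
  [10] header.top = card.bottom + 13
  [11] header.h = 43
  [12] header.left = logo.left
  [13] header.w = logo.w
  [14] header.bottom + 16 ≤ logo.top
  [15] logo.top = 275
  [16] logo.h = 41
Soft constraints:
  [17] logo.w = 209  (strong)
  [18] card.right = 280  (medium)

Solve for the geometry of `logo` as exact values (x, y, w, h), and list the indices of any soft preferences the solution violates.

logo = (x=31, y=275, w=209, h=41)
violated soft preferences: 18

1. logo.x = 31  [header.left = logo.left]
2. logo.w = 209  [header.w = logo.w]
3. logo.y = 275  [logo.top = 275]
4. logo.h = 41  [logo.h = 41]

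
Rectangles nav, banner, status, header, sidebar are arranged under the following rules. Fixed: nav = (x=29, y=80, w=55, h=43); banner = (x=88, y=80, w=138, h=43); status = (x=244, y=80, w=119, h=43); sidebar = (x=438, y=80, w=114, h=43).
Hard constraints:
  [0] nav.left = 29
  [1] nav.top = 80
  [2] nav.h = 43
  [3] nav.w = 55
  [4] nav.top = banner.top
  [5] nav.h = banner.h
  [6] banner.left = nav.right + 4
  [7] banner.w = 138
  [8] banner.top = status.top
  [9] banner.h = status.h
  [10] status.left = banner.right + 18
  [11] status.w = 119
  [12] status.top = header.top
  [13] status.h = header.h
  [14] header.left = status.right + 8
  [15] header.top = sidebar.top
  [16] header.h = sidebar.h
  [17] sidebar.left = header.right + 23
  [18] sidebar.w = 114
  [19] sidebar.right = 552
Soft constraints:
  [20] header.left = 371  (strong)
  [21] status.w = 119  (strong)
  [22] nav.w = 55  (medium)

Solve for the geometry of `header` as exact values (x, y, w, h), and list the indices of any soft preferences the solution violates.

1. header.y = 80  [status.top = header.top]
2. header.h = 43  [status.h = header.h]
3. header.x = 371  [header.left = status.right + 8]
4. header.w = 44  [sidebar.left = header.right + 23]

header = (x=371, y=80, w=44, h=43)
violated soft preferences: none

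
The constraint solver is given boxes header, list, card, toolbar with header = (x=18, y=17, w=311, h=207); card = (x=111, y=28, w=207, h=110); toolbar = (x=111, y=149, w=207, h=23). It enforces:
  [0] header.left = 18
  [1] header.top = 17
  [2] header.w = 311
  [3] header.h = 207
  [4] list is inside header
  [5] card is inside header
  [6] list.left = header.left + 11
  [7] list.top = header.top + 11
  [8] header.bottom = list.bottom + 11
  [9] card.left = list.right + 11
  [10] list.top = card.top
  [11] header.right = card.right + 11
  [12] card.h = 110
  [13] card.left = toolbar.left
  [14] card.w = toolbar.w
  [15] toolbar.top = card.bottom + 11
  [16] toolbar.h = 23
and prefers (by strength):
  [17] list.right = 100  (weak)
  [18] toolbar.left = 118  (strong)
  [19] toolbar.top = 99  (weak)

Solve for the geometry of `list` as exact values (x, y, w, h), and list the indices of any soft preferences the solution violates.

list = (x=29, y=28, w=71, h=185)
violated soft preferences: 18, 19

1. list.x = 29  [list.left = header.left + 11]
2. list.y = 28  [list.top = header.top + 11]
3. list.h = 185  [header.bottom = list.bottom + 11]
4. list.w = 71  [card.left = list.right + 11]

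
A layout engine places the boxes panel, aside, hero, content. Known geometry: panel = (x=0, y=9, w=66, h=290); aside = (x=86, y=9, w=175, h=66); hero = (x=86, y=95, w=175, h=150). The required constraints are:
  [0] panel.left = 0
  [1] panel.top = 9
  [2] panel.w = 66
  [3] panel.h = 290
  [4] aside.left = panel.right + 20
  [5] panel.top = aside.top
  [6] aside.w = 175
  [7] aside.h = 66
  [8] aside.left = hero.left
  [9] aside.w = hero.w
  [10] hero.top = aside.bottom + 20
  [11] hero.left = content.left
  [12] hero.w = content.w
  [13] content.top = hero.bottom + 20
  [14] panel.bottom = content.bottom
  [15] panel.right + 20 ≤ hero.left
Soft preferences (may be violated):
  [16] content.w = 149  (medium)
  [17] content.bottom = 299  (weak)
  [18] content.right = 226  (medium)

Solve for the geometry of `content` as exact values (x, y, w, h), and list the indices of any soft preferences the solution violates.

content = (x=86, y=265, w=175, h=34)
violated soft preferences: 16, 18

1. content.x = 86  [hero.left = content.left]
2. content.w = 175  [hero.w = content.w]
3. content.y = 265  [content.top = hero.bottom + 20]
4. content.h = 34  [panel.bottom = content.bottom]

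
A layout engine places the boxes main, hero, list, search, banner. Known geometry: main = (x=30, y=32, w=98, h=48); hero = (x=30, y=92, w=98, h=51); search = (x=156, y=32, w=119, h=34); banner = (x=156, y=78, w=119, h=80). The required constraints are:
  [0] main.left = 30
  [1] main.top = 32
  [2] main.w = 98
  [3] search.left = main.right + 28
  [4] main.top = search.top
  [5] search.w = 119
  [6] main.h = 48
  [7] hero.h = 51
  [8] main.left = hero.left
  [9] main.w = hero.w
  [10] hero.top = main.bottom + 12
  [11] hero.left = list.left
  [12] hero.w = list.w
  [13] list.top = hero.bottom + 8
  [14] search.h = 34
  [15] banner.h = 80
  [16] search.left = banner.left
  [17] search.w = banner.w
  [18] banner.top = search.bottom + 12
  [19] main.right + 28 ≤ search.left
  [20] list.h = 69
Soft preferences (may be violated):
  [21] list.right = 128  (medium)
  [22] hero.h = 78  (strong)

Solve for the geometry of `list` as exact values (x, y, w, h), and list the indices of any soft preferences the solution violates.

list = (x=30, y=151, w=98, h=69)
violated soft preferences: 22

1. list.x = 30  [hero.left = list.left]
2. list.w = 98  [hero.w = list.w]
3. list.y = 151  [list.top = hero.bottom + 8]
4. list.h = 69  [list.h = 69]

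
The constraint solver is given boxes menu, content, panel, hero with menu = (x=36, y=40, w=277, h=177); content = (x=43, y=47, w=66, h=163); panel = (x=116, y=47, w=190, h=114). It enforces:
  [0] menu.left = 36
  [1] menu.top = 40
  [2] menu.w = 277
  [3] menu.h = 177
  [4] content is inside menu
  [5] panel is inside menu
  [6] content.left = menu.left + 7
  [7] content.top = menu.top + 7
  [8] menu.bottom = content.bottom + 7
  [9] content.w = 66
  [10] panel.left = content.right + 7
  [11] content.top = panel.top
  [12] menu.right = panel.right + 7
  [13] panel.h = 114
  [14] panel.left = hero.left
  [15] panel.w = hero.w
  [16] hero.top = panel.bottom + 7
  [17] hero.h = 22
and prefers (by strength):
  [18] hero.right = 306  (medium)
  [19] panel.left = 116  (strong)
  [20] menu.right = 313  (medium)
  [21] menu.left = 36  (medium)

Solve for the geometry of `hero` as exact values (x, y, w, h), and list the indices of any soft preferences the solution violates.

1. hero.x = 116  [panel.left = hero.left]
2. hero.w = 190  [panel.w = hero.w]
3. hero.y = 168  [hero.top = panel.bottom + 7]
4. hero.h = 22  [hero.h = 22]

hero = (x=116, y=168, w=190, h=22)
violated soft preferences: none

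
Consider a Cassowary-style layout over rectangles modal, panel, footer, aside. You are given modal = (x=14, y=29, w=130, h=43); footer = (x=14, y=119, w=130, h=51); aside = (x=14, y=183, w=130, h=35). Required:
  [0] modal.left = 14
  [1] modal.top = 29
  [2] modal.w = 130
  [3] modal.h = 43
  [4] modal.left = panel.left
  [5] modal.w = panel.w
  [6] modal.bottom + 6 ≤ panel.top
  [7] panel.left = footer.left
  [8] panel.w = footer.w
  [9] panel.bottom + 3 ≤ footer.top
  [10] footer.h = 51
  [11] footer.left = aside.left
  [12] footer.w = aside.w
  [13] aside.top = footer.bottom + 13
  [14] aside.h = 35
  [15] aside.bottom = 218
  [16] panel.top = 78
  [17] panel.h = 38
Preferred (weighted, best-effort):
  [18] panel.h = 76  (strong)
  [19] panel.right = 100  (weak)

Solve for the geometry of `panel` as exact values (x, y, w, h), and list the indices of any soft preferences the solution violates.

panel = (x=14, y=78, w=130, h=38)
violated soft preferences: 18, 19

1. panel.x = 14  [modal.left = panel.left]
2. panel.w = 130  [modal.w = panel.w]
3. panel.y = 78  [panel.top = 78]
4. panel.h = 38  [panel.h = 38]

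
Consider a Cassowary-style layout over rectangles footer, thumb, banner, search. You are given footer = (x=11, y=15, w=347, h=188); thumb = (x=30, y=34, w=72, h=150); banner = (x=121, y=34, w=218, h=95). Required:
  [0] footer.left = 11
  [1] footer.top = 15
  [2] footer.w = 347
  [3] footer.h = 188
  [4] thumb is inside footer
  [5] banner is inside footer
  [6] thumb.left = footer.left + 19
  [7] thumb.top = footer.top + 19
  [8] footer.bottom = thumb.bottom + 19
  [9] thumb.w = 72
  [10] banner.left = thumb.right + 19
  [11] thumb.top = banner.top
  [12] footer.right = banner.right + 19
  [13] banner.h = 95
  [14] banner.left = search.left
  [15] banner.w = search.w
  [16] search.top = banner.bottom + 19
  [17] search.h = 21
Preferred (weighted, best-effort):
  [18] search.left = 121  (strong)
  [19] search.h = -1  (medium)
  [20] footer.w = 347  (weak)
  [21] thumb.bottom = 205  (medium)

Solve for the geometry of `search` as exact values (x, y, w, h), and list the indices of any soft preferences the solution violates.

1. search.x = 121  [banner.left = search.left]
2. search.w = 218  [banner.w = search.w]
3. search.y = 148  [search.top = banner.bottom + 19]
4. search.h = 21  [search.h = 21]

search = (x=121, y=148, w=218, h=21)
violated soft preferences: 19, 21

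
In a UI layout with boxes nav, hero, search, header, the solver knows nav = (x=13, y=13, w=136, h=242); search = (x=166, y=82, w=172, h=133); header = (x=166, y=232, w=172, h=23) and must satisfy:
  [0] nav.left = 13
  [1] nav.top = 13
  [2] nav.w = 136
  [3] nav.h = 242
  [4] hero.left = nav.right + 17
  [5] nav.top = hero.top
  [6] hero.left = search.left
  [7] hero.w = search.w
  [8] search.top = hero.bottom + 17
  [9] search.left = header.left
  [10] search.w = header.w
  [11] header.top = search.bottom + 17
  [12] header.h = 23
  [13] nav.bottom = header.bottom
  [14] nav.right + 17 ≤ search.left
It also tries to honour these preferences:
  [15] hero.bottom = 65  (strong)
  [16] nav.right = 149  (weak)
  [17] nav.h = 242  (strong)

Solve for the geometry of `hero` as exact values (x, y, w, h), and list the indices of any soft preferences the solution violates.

hero = (x=166, y=13, w=172, h=52)
violated soft preferences: none

1. hero.x = 166  [hero.left = nav.right + 17]
2. hero.y = 13  [nav.top = hero.top]
3. hero.w = 172  [hero.w = search.w]
4. hero.h = 52  [search.top = hero.bottom + 17]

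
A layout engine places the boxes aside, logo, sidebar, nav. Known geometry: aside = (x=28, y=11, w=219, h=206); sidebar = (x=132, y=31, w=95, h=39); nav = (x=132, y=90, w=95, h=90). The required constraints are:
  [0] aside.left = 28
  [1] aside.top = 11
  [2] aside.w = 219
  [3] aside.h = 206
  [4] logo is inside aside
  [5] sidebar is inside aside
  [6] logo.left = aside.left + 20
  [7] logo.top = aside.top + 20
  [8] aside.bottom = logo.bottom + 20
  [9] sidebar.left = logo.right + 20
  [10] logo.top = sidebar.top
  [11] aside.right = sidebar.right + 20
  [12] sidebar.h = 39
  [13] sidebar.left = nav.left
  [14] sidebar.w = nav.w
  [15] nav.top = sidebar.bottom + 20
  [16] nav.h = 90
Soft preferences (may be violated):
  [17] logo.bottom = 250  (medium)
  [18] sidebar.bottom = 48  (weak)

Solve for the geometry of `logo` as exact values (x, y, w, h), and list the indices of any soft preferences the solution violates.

1. logo.x = 48  [logo.left = aside.left + 20]
2. logo.y = 31  [logo.top = aside.top + 20]
3. logo.h = 166  [aside.bottom = logo.bottom + 20]
4. logo.w = 64  [sidebar.left = logo.right + 20]

logo = (x=48, y=31, w=64, h=166)
violated soft preferences: 17, 18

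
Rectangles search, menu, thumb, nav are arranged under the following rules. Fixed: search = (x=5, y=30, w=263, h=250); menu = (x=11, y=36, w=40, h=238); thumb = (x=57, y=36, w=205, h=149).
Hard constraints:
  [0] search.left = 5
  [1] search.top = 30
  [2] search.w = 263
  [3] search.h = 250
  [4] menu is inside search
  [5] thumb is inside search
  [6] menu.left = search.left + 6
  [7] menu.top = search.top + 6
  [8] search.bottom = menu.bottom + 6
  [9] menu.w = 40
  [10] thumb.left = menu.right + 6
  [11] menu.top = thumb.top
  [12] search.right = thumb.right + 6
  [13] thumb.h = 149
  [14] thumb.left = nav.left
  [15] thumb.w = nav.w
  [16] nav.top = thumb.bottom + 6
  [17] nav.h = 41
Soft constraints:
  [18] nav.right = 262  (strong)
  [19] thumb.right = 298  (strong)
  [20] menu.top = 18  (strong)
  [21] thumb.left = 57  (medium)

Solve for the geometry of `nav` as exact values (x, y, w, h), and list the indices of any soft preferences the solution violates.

1. nav.x = 57  [thumb.left = nav.left]
2. nav.w = 205  [thumb.w = nav.w]
3. nav.y = 191  [nav.top = thumb.bottom + 6]
4. nav.h = 41  [nav.h = 41]

nav = (x=57, y=191, w=205, h=41)
violated soft preferences: 19, 20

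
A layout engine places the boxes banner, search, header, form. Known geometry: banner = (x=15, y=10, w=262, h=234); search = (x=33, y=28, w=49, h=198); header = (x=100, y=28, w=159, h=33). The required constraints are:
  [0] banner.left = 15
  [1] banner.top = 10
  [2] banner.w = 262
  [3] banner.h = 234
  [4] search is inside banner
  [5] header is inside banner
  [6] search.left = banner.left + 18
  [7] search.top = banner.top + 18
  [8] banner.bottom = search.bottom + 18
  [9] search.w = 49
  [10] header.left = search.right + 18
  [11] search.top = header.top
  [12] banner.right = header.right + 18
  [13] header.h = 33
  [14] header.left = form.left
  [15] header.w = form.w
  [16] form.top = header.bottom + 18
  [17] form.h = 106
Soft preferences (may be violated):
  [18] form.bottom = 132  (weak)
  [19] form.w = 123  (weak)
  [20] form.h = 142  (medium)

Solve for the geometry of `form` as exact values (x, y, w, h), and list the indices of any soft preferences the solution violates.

form = (x=100, y=79, w=159, h=106)
violated soft preferences: 18, 19, 20

1. form.x = 100  [header.left = form.left]
2. form.w = 159  [header.w = form.w]
3. form.y = 79  [form.top = header.bottom + 18]
4. form.h = 106  [form.h = 106]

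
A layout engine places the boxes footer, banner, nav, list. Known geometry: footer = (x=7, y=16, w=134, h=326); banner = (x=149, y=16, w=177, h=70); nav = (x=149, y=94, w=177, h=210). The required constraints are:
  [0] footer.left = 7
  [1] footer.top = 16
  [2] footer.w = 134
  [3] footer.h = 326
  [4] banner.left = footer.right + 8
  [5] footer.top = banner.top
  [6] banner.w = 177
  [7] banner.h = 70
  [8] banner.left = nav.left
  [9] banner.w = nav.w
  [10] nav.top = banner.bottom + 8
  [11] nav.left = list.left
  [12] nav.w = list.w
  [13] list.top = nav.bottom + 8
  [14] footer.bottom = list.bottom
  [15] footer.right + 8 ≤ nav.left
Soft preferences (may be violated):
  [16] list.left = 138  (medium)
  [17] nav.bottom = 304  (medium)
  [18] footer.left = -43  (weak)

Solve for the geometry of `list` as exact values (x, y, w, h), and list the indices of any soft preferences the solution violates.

list = (x=149, y=312, w=177, h=30)
violated soft preferences: 16, 18

1. list.x = 149  [nav.left = list.left]
2. list.w = 177  [nav.w = list.w]
3. list.y = 312  [list.top = nav.bottom + 8]
4. list.h = 30  [footer.bottom = list.bottom]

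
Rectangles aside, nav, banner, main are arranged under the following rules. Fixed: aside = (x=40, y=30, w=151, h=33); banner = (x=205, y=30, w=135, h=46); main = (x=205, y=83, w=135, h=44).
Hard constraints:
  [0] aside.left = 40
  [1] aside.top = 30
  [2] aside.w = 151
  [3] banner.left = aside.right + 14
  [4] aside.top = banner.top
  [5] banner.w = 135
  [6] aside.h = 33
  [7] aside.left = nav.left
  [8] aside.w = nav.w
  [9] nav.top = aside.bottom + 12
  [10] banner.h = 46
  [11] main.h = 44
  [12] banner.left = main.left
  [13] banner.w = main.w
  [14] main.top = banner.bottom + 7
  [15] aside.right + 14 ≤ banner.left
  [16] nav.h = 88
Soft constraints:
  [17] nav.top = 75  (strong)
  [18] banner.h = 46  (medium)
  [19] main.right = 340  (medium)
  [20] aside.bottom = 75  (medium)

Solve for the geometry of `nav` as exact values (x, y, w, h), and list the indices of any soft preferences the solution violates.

1. nav.x = 40  [aside.left = nav.left]
2. nav.w = 151  [aside.w = nav.w]
3. nav.y = 75  [nav.top = aside.bottom + 12]
4. nav.h = 88  [nav.h = 88]

nav = (x=40, y=75, w=151, h=88)
violated soft preferences: 20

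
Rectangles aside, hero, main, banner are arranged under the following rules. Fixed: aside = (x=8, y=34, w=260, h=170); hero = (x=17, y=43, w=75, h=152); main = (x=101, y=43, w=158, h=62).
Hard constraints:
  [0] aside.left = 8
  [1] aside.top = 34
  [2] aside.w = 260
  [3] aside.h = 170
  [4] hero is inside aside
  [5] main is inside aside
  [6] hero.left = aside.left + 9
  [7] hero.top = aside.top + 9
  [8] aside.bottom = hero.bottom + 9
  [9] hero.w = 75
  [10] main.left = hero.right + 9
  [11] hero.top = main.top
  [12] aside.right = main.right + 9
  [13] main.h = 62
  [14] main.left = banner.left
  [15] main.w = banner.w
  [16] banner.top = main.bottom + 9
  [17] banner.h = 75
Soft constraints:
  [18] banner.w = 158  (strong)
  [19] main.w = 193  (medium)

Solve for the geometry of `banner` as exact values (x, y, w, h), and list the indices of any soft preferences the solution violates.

banner = (x=101, y=114, w=158, h=75)
violated soft preferences: 19

1. banner.x = 101  [main.left = banner.left]
2. banner.w = 158  [main.w = banner.w]
3. banner.y = 114  [banner.top = main.bottom + 9]
4. banner.h = 75  [banner.h = 75]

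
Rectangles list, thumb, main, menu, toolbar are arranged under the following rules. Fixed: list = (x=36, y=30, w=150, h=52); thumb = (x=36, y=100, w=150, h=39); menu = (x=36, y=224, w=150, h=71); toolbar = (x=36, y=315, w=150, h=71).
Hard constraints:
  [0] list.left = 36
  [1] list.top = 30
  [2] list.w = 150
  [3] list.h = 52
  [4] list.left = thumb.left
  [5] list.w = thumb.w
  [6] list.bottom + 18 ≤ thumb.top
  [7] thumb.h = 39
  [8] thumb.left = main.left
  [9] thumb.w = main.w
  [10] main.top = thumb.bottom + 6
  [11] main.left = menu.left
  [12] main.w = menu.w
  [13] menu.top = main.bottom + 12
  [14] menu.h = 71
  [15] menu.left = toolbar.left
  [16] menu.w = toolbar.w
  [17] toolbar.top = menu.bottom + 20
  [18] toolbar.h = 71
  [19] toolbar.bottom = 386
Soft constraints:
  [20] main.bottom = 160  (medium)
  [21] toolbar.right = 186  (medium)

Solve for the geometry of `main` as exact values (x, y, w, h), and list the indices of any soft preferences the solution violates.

main = (x=36, y=145, w=150, h=67)
violated soft preferences: 20

1. main.x = 36  [thumb.left = main.left]
2. main.w = 150  [thumb.w = main.w]
3. main.y = 145  [main.top = thumb.bottom + 6]
4. main.h = 67  [menu.top = main.bottom + 12]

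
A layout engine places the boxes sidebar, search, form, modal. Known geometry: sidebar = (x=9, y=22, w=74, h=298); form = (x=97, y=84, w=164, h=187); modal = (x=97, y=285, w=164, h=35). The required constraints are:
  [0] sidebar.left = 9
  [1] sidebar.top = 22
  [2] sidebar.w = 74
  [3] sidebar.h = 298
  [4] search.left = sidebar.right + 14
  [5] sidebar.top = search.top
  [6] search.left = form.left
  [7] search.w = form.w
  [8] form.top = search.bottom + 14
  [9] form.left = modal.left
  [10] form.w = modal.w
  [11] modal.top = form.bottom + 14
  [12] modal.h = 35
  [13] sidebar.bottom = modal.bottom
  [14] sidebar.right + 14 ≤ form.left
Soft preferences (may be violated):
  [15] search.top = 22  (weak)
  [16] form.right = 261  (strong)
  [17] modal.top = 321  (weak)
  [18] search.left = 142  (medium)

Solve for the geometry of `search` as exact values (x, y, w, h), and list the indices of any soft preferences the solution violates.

search = (x=97, y=22, w=164, h=48)
violated soft preferences: 17, 18

1. search.x = 97  [search.left = sidebar.right + 14]
2. search.y = 22  [sidebar.top = search.top]
3. search.w = 164  [search.w = form.w]
4. search.h = 48  [form.top = search.bottom + 14]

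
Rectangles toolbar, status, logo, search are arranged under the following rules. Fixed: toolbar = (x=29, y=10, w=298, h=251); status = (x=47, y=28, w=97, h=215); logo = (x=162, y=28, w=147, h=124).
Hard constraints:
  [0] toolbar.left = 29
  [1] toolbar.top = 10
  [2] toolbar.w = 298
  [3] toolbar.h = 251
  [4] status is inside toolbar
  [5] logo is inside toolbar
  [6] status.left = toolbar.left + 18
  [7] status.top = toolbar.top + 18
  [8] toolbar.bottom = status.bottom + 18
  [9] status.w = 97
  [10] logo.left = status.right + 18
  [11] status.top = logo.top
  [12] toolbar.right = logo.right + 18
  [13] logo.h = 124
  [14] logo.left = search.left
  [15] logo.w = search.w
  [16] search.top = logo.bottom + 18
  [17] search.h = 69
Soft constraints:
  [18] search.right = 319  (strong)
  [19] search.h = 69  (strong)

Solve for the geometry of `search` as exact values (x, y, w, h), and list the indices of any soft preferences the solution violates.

search = (x=162, y=170, w=147, h=69)
violated soft preferences: 18

1. search.x = 162  [logo.left = search.left]
2. search.w = 147  [logo.w = search.w]
3. search.y = 170  [search.top = logo.bottom + 18]
4. search.h = 69  [search.h = 69]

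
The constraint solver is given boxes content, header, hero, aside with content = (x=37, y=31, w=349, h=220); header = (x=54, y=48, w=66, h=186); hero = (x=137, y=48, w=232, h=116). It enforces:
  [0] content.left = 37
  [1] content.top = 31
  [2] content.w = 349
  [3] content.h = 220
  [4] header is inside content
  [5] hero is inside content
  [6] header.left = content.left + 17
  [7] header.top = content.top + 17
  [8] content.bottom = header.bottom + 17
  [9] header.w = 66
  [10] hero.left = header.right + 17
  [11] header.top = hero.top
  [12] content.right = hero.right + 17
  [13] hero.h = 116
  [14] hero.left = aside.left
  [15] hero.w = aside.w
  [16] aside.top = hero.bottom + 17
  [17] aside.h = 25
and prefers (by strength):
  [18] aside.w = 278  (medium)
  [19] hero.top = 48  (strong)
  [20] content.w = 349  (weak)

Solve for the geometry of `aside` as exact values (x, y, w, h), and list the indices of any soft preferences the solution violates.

aside = (x=137, y=181, w=232, h=25)
violated soft preferences: 18

1. aside.x = 137  [hero.left = aside.left]
2. aside.w = 232  [hero.w = aside.w]
3. aside.y = 181  [aside.top = hero.bottom + 17]
4. aside.h = 25  [aside.h = 25]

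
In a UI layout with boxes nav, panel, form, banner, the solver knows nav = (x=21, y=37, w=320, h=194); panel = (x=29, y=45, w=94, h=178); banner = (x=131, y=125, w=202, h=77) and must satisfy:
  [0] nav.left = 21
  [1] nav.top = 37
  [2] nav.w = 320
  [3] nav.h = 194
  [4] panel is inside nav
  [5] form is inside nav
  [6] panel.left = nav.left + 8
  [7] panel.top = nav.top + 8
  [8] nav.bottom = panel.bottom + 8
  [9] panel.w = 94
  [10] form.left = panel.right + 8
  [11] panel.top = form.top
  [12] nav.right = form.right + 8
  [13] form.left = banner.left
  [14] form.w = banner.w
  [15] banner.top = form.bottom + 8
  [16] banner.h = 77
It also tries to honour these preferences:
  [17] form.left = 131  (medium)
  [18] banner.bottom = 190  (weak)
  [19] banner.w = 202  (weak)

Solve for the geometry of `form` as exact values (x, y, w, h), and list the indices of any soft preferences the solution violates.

form = (x=131, y=45, w=202, h=72)
violated soft preferences: 18

1. form.x = 131  [form.left = panel.right + 8]
2. form.y = 45  [panel.top = form.top]
3. form.w = 202  [nav.right = form.right + 8]
4. form.h = 72  [banner.top = form.bottom + 8]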